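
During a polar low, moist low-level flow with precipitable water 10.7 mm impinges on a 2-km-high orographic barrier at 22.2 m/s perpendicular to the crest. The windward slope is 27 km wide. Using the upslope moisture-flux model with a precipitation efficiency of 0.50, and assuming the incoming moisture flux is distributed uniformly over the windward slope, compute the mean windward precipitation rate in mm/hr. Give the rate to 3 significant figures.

Incoming column moisture flux per unit ridge length: F = V × PW = 22.2 × 10.7 = 237.54 mm·m/s.
Spread over the 27 km slope with efficiency ε = 0.50: R = ε·F/W = 0.50 × 237.54 / 27000 m = 4.399e-03 mm/s.
R = 4.399e-03 × 3600 = 15.8 mm/hr.

R ≈ 15.8 mm/hr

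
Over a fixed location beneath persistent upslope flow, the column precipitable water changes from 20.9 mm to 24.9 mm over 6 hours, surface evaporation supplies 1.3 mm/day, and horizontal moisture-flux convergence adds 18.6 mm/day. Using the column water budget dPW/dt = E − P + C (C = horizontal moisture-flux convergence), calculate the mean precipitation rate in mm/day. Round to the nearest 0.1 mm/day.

dPW/dt = (24.9 − 20.9) mm / (6/24 day) = +16.000 mm/day.
P = E + C − dPW/dt = 1.3 + (18.6) − (+16.000) = 3.9 mm/day.

P ≈ 3.9 mm/day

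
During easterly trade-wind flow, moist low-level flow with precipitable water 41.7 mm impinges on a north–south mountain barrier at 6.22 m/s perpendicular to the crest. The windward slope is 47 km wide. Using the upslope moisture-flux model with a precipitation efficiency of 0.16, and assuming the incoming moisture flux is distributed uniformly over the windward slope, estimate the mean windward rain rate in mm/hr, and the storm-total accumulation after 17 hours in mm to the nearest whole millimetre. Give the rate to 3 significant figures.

R ≈ 3.18 mm/hr; total ≈ 54 mm

Incoming column moisture flux per unit ridge length: F = V × PW = 6.22 × 41.7 = 259.374 mm·m/s.
Spread over the 47 km slope with efficiency ε = 0.16: R = ε·F/W = 0.16 × 259.374 / 47000 m = 8.830e-04 mm/s.
R = 8.830e-04 × 3600 = 3.18 mm/hr.
Over 17 h: total = 3.18 × 17 = 54.06 ≈ 54 mm.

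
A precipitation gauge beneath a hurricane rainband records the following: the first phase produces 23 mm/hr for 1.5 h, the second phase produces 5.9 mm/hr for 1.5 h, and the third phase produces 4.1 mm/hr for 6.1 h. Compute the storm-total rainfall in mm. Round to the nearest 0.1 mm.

Total = Σ Rᵢ Δtᵢ = 23 × 1.5 + 5.9 × 1.5 + 4.1 × 6.1
      = 34.5 + 8.85 + 25.01 = 68.4 mm.

total ≈ 68.4 mm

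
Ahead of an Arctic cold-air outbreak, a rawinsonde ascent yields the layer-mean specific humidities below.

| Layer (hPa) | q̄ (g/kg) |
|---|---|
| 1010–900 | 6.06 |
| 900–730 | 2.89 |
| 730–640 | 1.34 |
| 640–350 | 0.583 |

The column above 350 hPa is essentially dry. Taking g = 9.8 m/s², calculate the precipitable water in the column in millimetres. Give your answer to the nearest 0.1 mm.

Precipitable water is the column-integrated vapour mass per unit area: PW = (1/g) Σ q̄ Δp, with q in kg/kg and Δp in Pa (1 kg/m² of water = 1 mm).
Layer 1010–900 hPa: Δp = 110 hPa = 11000 Pa, q̄ = 0.00606 kg/kg → 0.00606 × 11000 / 9.8 = 6.80 mm
Layer 900–730 hPa: Δp = 170 hPa = 17000 Pa, q̄ = 0.00289 kg/kg → 0.00289 × 17000 / 9.8 = 5.01 mm
Layer 730–640 hPa: Δp = 90 hPa = 9000 Pa, q̄ = 0.00134 kg/kg → 0.00134 × 9000 / 9.8 = 1.23 mm
Layer 640–350 hPa: Δp = 290 hPa = 29000 Pa, q̄ = 0.000583 kg/kg → 0.000583 × 29000 / 9.8 = 1.73 mm
PW = 6.80 + 5.01 + 1.23 + 1.73 = 14.77 ≈ 14.8 mm.

PW ≈ 14.8 mm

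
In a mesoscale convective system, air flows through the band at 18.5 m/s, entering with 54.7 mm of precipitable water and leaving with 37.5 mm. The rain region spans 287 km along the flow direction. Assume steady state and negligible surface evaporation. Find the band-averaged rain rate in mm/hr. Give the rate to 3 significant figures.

R ≈ 3.99 mm/hr

Column moisture flux per unit crosswind length is F = V × PW.
Inflow: F_in = 18.5 × 54.7 = 1011.95 mm·m/s
Outflow: F_out = 18.5 × 37.5 = 693.75 mm·m/s
Steady-state rate R = (F_in − F_out)/L = (1011.95 − 693.75) / 287000 m = 1.109e-03 mm/s.
R = 1.109e-03 × 3600 = 3.99 mm/hr.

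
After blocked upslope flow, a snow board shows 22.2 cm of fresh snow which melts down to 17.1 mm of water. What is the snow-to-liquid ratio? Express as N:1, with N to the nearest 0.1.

ratio ≈ 13.0

Ratio = snow depth / SWE = 222 mm / 17.1 mm = 13.0, i.e. 13.0:1.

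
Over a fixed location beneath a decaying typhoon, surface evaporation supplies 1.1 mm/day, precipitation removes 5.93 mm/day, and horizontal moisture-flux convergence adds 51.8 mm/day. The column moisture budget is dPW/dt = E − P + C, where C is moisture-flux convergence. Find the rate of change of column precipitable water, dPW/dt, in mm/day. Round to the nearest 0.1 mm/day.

dPW/dt = E − P + C = 1.1 − 5.93 + (51.8) = 47.0 mm/day.

dPW/dt ≈ 47.0 mm/day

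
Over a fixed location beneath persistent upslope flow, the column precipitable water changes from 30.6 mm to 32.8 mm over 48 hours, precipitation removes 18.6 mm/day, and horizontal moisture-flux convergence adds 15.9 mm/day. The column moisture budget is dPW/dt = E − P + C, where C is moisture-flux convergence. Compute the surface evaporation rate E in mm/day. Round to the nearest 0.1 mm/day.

dPW/dt = (32.8 − 30.6) mm / (48/24 day) = +1.100 mm/day.
E = dPW/dt + P − C = (+1.100) + 18.6 − (15.9) = 3.8 mm/day.

E ≈ 3.8 mm/day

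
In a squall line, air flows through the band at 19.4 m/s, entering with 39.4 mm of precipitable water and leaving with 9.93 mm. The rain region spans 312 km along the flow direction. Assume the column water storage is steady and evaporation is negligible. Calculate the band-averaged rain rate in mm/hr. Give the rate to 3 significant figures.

R ≈ 6.60 mm/hr

Column moisture flux per unit crosswind length is F = V × PW.
Inflow: F_in = 19.4 × 39.4 = 764.36 mm·m/s
Outflow: F_out = 19.4 × 9.93 = 192.642 mm·m/s
Steady-state rate R = (F_in − F_out)/L = (764.36 − 192.642) / 312000 m = 1.832e-03 mm/s.
R = 1.832e-03 × 3600 = 6.60 mm/hr.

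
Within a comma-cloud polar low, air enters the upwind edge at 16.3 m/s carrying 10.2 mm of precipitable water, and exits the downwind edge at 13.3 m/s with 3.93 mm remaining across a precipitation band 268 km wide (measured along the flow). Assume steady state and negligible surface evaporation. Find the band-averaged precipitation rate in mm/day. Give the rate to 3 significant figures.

Column moisture flux per unit crosswind length is F = V × PW.
Inflow: F_in = 16.3 × 10.2 = 166.26 mm·m/s
Outflow: F_out = 13.3 × 3.93 = 52.269 mm·m/s
Steady-state rate R = (F_in − F_out)/L = (166.26 − 52.269) / 268000 m = 4.253e-04 mm/s.
R = 4.253e-04 × 3600 × 24 = 36.7 mm/day.

R ≈ 36.7 mm/day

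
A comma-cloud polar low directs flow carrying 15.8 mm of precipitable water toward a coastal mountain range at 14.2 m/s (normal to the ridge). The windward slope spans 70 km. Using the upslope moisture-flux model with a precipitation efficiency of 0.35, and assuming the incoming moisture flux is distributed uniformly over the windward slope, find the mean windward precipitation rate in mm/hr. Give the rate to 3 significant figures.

R ≈ 4.04 mm/hr

Incoming column moisture flux per unit ridge length: F = V × PW = 14.2 × 15.8 = 224.36 mm·m/s.
Spread over the 70 km slope with efficiency ε = 0.35: R = ε·F/W = 0.35 × 224.36 / 70000 m = 1.122e-03 mm/s.
R = 1.122e-03 × 3600 = 4.04 mm/hr.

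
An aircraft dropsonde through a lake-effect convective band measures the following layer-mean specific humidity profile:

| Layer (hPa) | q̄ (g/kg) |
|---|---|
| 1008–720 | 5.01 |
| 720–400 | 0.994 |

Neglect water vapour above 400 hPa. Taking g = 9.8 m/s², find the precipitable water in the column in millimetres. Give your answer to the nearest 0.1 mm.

Precipitable water is the column-integrated vapour mass per unit area: PW = (1/g) Σ q̄ Δp, with q in kg/kg and Δp in Pa (1 kg/m² of water = 1 mm).
Layer 1008–720 hPa: Δp = 288 hPa = 28800 Pa, q̄ = 0.00501 kg/kg → 0.00501 × 28800 / 9.8 = 14.72 mm
Layer 720–400 hPa: Δp = 320 hPa = 32000 Pa, q̄ = 0.000994 kg/kg → 0.000994 × 32000 / 9.8 = 3.25 mm
PW = 14.72 + 3.25 = 17.97 ≈ 18.0 mm.

PW ≈ 18.0 mm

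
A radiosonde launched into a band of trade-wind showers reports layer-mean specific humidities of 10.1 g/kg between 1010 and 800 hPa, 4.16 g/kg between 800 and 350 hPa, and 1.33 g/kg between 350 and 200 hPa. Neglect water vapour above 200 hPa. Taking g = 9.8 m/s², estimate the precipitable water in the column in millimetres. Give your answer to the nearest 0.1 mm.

PW ≈ 42.8 mm

Precipitable water is the column-integrated vapour mass per unit area: PW = (1/g) Σ q̄ Δp, with q in kg/kg and Δp in Pa (1 kg/m² of water = 1 mm).
Layer 1010–800 hPa: Δp = 210 hPa = 21000 Pa, q̄ = 0.0101 kg/kg → 0.0101 × 21000 / 9.8 = 21.64 mm
Layer 800–350 hPa: Δp = 450 hPa = 45000 Pa, q̄ = 0.00416 kg/kg → 0.00416 × 45000 / 9.8 = 19.10 mm
Layer 350–200 hPa: Δp = 150 hPa = 15000 Pa, q̄ = 0.00133 kg/kg → 0.00133 × 15000 / 9.8 = 2.04 mm
PW = 21.64 + 19.10 + 2.04 = 42.78 ≈ 42.8 mm.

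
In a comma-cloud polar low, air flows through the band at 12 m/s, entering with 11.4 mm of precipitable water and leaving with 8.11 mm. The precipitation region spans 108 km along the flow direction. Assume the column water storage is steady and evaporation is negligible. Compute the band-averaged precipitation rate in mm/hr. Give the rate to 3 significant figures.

R ≈ 1.32 mm/hr

Column moisture flux per unit crosswind length is F = V × PW.
Inflow: F_in = 12 × 11.4 = 136.8 mm·m/s
Outflow: F_out = 12 × 8.11 = 97.32 mm·m/s
Steady-state rate R = (F_in − F_out)/L = (136.8 − 97.32) / 108000 m = 3.656e-04 mm/s.
R = 3.656e-04 × 3600 = 1.32 mm/hr.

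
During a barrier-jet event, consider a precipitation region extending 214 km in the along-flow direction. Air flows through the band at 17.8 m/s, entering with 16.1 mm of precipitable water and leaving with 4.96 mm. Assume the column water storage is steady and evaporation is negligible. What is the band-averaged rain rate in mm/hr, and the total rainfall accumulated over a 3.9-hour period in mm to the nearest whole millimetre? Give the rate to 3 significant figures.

R ≈ 3.34 mm/hr; total ≈ 13 mm

Column moisture flux per unit crosswind length is F = V × PW.
Inflow: F_in = 17.8 × 16.1 = 286.58 mm·m/s
Outflow: F_out = 17.8 × 4.96 = 88.288 mm·m/s
Steady-state rate R = (F_in − F_out)/L = (286.58 − 88.288) / 214000 m = 9.266e-04 mm/s.
R = 9.266e-04 × 3600 = 3.34 mm/hr.
Over 3.9 h: total = 3.34 × 3.9 = 13.026 ≈ 13 mm.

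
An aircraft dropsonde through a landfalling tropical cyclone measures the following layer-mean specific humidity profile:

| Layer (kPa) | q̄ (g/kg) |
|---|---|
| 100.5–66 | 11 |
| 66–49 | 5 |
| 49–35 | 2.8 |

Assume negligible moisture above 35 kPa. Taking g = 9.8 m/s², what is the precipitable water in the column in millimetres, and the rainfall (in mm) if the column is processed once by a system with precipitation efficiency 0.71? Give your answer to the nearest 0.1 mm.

PW ≈ 51.4 mm; rainfall ≈ 36.5 mm

Precipitable water is the column-integrated vapour mass per unit area: PW = (1/g) Σ q̄ Δp, with q in kg/kg and Δp in Pa (1 kg/m² of water = 1 mm).
Layer 100.5–66 kPa: Δp = 345 hPa = 34500 Pa, q̄ = 0.011 kg/kg → 0.011 × 34500 / 9.8 = 38.72 mm
Layer 66–49 kPa: Δp = 170 hPa = 17000 Pa, q̄ = 0.005 kg/kg → 0.005 × 17000 / 9.8 = 8.67 mm
Layer 49–35 kPa: Δp = 140 hPa = 14000 Pa, q̄ = 0.0028 kg/kg → 0.0028 × 14000 / 9.8 = 4.00 mm
PW = 38.72 + 8.67 + 4.00 = 51.39 ≈ 51.4 mm.
Rainfall = ε × PW = 0.71 × 51.4 = 36.5 mm.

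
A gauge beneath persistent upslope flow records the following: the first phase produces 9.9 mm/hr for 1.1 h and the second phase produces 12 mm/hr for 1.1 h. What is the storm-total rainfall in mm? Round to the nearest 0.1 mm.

Total = Σ Rᵢ Δtᵢ = 9.9 × 1.1 + 12 × 1.1
      = 10.89 + 13.2 = 24.1 mm.

total ≈ 24.1 mm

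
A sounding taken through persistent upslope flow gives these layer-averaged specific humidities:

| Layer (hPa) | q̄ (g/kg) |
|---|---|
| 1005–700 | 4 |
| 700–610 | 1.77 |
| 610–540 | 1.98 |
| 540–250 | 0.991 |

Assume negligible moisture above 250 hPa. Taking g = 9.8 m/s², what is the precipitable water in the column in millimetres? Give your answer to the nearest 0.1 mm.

Precipitable water is the column-integrated vapour mass per unit area: PW = (1/g) Σ q̄ Δp, with q in kg/kg and Δp in Pa (1 kg/m² of water = 1 mm).
Layer 1005–700 hPa: Δp = 305 hPa = 30500 Pa, q̄ = 0.004 kg/kg → 0.004 × 30500 / 9.8 = 12.45 mm
Layer 700–610 hPa: Δp = 90 hPa = 9000 Pa, q̄ = 0.00177 kg/kg → 0.00177 × 9000 / 9.8 = 1.63 mm
Layer 610–540 hPa: Δp = 70 hPa = 7000 Pa, q̄ = 0.00198 kg/kg → 0.00198 × 7000 / 9.8 = 1.41 mm
Layer 540–250 hPa: Δp = 290 hPa = 29000 Pa, q̄ = 0.000991 kg/kg → 0.000991 × 29000 / 9.8 = 2.93 mm
PW = 12.45 + 1.63 + 1.41 + 2.93 = 18.42 ≈ 18.4 mm.

PW ≈ 18.4 mm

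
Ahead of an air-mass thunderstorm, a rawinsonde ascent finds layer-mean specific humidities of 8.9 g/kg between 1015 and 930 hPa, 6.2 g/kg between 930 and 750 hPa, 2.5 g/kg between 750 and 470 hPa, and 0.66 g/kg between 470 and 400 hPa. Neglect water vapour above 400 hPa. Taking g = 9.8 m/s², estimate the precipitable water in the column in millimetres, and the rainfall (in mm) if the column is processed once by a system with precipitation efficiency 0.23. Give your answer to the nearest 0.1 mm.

PW ≈ 26.7 mm; rainfall ≈ 6.1 mm

Precipitable water is the column-integrated vapour mass per unit area: PW = (1/g) Σ q̄ Δp, with q in kg/kg and Δp in Pa (1 kg/m² of water = 1 mm).
Layer 1015–930 hPa: Δp = 85 hPa = 8500 Pa, q̄ = 0.0089 kg/kg → 0.0089 × 8500 / 9.8 = 7.72 mm
Layer 930–750 hPa: Δp = 180 hPa = 18000 Pa, q̄ = 0.0062 kg/kg → 0.0062 × 18000 / 9.8 = 11.39 mm
Layer 750–470 hPa: Δp = 280 hPa = 28000 Pa, q̄ = 0.0025 kg/kg → 0.0025 × 28000 / 9.8 = 7.14 mm
Layer 470–400 hPa: Δp = 70 hPa = 7000 Pa, q̄ = 0.00066 kg/kg → 0.00066 × 7000 / 9.8 = 0.47 mm
PW = 7.72 + 11.39 + 7.14 + 0.47 = 26.72 ≈ 26.7 mm.
Rainfall = ε × PW = 0.23 × 26.7 = 6.1 mm.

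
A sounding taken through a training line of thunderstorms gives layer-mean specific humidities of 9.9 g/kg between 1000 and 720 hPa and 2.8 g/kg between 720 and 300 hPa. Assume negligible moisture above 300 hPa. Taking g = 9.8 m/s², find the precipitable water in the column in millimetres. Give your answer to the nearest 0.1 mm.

PW ≈ 40.3 mm

Precipitable water is the column-integrated vapour mass per unit area: PW = (1/g) Σ q̄ Δp, with q in kg/kg and Δp in Pa (1 kg/m² of water = 1 mm).
Layer 1000–720 hPa: Δp = 280 hPa = 28000 Pa, q̄ = 0.0099 kg/kg → 0.0099 × 28000 / 9.8 = 28.29 mm
Layer 720–300 hPa: Δp = 420 hPa = 42000 Pa, q̄ = 0.0028 kg/kg → 0.0028 × 42000 / 9.8 = 12.00 mm
PW = 28.29 + 12.00 = 40.29 ≈ 40.3 mm.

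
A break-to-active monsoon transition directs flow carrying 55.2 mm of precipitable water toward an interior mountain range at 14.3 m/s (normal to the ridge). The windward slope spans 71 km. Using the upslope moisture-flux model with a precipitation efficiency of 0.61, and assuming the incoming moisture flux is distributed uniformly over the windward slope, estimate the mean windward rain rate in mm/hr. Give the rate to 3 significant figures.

Incoming column moisture flux per unit ridge length: F = V × PW = 14.3 × 55.2 = 789.36 mm·m/s.
Spread over the 71 km slope with efficiency ε = 0.61: R = ε·F/W = 0.61 × 789.36 / 71000 m = 6.782e-03 mm/s.
R = 6.782e-03 × 3600 = 24.4 mm/hr.

R ≈ 24.4 mm/hr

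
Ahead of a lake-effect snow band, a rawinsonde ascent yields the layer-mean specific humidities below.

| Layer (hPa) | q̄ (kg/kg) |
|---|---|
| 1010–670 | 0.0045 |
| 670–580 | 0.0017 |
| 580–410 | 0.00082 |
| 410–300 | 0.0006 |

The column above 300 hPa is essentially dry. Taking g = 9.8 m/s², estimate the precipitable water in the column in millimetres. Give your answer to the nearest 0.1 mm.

PW ≈ 19.3 mm

Precipitable water is the column-integrated vapour mass per unit area: PW = (1/g) Σ q̄ Δp, with q in kg/kg and Δp in Pa (1 kg/m² of water = 1 mm).
Layer 1010–670 hPa: Δp = 340 hPa = 34000 Pa, q̄ = 0.0045 kg/kg → 0.0045 × 34000 / 9.8 = 15.61 mm
Layer 670–580 hPa: Δp = 90 hPa = 9000 Pa, q̄ = 0.0017 kg/kg → 0.0017 × 9000 / 9.8 = 1.56 mm
Layer 580–410 hPa: Δp = 170 hPa = 17000 Pa, q̄ = 0.00082 kg/kg → 0.00082 × 17000 / 9.8 = 1.42 mm
Layer 410–300 hPa: Δp = 110 hPa = 11000 Pa, q̄ = 0.0006 kg/kg → 0.0006 × 11000 / 9.8 = 0.67 mm
PW = 15.61 + 1.56 + 1.42 + 0.67 = 19.26 ≈ 19.3 mm.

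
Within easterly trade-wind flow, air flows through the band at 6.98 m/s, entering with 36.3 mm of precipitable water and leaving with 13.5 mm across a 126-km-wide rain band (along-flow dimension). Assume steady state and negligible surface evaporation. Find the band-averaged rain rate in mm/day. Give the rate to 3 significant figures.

R ≈ 109 mm/day

Column moisture flux per unit crosswind length is F = V × PW.
Inflow: F_in = 6.98 × 36.3 = 253.374 mm·m/s
Outflow: F_out = 6.98 × 13.5 = 94.23 mm·m/s
Steady-state rate R = (F_in − F_out)/L = (253.374 − 94.23) / 126000 m = 1.263e-03 mm/s.
R = 1.263e-03 × 3600 × 24 = 109 mm/day.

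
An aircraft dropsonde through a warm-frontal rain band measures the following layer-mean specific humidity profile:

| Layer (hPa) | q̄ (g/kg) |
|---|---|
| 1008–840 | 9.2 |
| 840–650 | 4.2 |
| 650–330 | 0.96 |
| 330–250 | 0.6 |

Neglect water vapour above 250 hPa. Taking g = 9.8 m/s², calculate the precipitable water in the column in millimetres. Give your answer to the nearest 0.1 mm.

PW ≈ 27.5 mm

Precipitable water is the column-integrated vapour mass per unit area: PW = (1/g) Σ q̄ Δp, with q in kg/kg and Δp in Pa (1 kg/m² of water = 1 mm).
Layer 1008–840 hPa: Δp = 168 hPa = 16800 Pa, q̄ = 0.0092 kg/kg → 0.0092 × 16800 / 9.8 = 15.77 mm
Layer 840–650 hPa: Δp = 190 hPa = 19000 Pa, q̄ = 0.0042 kg/kg → 0.0042 × 19000 / 9.8 = 8.14 mm
Layer 650–330 hPa: Δp = 320 hPa = 32000 Pa, q̄ = 0.00096 kg/kg → 0.00096 × 32000 / 9.8 = 3.13 mm
Layer 330–250 hPa: Δp = 80 hPa = 8000 Pa, q̄ = 0.0006 kg/kg → 0.0006 × 8000 / 9.8 = 0.49 mm
PW = 15.77 + 8.14 + 3.13 + 0.49 = 27.53 ≈ 27.5 mm.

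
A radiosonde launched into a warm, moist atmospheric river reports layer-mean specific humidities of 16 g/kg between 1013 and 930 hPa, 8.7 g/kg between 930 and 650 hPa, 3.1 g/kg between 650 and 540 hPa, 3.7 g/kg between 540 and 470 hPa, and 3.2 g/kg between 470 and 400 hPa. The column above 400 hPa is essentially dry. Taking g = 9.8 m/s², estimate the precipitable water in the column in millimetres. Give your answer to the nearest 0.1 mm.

Precipitable water is the column-integrated vapour mass per unit area: PW = (1/g) Σ q̄ Δp, with q in kg/kg and Δp in Pa (1 kg/m² of water = 1 mm).
Layer 1013–930 hPa: Δp = 83 hPa = 8300 Pa, q̄ = 0.016 kg/kg → 0.016 × 8300 / 9.8 = 13.55 mm
Layer 930–650 hPa: Δp = 280 hPa = 28000 Pa, q̄ = 0.0087 kg/kg → 0.0087 × 28000 / 9.8 = 24.86 mm
Layer 650–540 hPa: Δp = 110 hPa = 11000 Pa, q̄ = 0.0031 kg/kg → 0.0031 × 11000 / 9.8 = 3.48 mm
Layer 540–470 hPa: Δp = 70 hPa = 7000 Pa, q̄ = 0.0037 kg/kg → 0.0037 × 7000 / 9.8 = 2.64 mm
Layer 470–400 hPa: Δp = 70 hPa = 7000 Pa, q̄ = 0.0032 kg/kg → 0.0032 × 7000 / 9.8 = 2.29 mm
PW = 13.55 + 24.86 + 3.48 + 2.64 + 2.29 = 46.82 ≈ 46.8 mm.

PW ≈ 46.8 mm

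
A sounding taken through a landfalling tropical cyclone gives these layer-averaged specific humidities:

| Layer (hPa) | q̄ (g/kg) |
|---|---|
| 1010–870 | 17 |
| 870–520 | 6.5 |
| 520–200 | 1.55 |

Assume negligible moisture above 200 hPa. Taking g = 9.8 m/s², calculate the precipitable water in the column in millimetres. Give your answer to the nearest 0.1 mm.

PW ≈ 52.6 mm

Precipitable water is the column-integrated vapour mass per unit area: PW = (1/g) Σ q̄ Δp, with q in kg/kg and Δp in Pa (1 kg/m² of water = 1 mm).
Layer 1010–870 hPa: Δp = 140 hPa = 14000 Pa, q̄ = 0.017 kg/kg → 0.017 × 14000 / 9.8 = 24.29 mm
Layer 870–520 hPa: Δp = 350 hPa = 35000 Pa, q̄ = 0.0065 kg/kg → 0.0065 × 35000 / 9.8 = 23.21 mm
Layer 520–200 hPa: Δp = 320 hPa = 32000 Pa, q̄ = 0.00155 kg/kg → 0.00155 × 32000 / 9.8 = 5.06 mm
PW = 24.29 + 23.21 + 5.06 = 52.56 ≈ 52.6 mm.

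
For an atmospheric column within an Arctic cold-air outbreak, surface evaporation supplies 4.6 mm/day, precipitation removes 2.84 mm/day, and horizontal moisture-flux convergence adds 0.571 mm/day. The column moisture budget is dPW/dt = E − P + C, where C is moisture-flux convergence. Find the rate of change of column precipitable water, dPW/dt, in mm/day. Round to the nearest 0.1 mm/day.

dPW/dt ≈ 2.3 mm/day

dPW/dt = E − P + C = 4.6 − 2.84 + (0.571) = 2.3 mm/day.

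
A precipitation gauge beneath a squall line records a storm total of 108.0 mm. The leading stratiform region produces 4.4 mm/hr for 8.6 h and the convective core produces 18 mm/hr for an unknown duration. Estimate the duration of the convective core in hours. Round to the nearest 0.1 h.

duration ≈ 3.9 h

Known phases: 4.4 × 8.6 = 37.84 mm.
Remaining depth = 108.0 − 37.84 = 70.16 mm.
Duration = 70.16 / 18 = 3.9 h.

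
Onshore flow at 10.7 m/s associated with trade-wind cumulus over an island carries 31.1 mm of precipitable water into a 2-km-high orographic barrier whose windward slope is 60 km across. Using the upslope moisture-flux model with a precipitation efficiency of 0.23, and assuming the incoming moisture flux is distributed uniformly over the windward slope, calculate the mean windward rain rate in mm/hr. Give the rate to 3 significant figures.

R ≈ 4.59 mm/hr

Incoming column moisture flux per unit ridge length: F = V × PW = 10.7 × 31.1 = 332.77 mm·m/s.
Spread over the 60 km slope with efficiency ε = 0.23: R = ε·F/W = 0.23 × 332.77 / 60000 m = 1.276e-03 mm/s.
R = 1.276e-03 × 3600 = 4.59 mm/hr.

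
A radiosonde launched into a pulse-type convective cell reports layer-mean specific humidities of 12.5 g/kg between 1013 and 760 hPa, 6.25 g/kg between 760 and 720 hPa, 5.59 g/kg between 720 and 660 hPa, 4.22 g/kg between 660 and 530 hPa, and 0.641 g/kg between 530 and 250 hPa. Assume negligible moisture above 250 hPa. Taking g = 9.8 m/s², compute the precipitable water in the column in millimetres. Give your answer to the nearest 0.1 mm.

PW ≈ 45.7 mm

Precipitable water is the column-integrated vapour mass per unit area: PW = (1/g) Σ q̄ Δp, with q in kg/kg and Δp in Pa (1 kg/m² of water = 1 mm).
Layer 1013–760 hPa: Δp = 253 hPa = 25300 Pa, q̄ = 0.0125 kg/kg → 0.0125 × 25300 / 9.8 = 32.27 mm
Layer 760–720 hPa: Δp = 40 hPa = 4000 Pa, q̄ = 0.00625 kg/kg → 0.00625 × 4000 / 9.8 = 2.55 mm
Layer 720–660 hPa: Δp = 60 hPa = 6000 Pa, q̄ = 0.00559 kg/kg → 0.00559 × 6000 / 9.8 = 3.42 mm
Layer 660–530 hPa: Δp = 130 hPa = 13000 Pa, q̄ = 0.00422 kg/kg → 0.00422 × 13000 / 9.8 = 5.60 mm
Layer 530–250 hPa: Δp = 280 hPa = 28000 Pa, q̄ = 0.000641 kg/kg → 0.000641 × 28000 / 9.8 = 1.83 mm
PW = 32.27 + 2.55 + 3.42 + 5.60 + 1.83 = 45.67 ≈ 45.7 mm.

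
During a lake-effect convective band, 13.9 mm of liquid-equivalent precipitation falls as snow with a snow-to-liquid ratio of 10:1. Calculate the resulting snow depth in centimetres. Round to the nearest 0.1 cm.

Snow depth = liquid × ratio = 13.9 mm × 10 = 139 mm = 13.9 cm.

snow depth ≈ 13.9 cm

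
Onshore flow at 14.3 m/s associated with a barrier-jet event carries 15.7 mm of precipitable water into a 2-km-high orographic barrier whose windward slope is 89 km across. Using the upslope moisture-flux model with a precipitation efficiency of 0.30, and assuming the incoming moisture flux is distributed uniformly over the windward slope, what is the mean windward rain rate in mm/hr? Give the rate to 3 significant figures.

Incoming column moisture flux per unit ridge length: F = V × PW = 14.3 × 15.7 = 224.51 mm·m/s.
Spread over the 89 km slope with efficiency ε = 0.30: R = ε·F/W = 0.30 × 224.51 / 89000 m = 7.568e-04 mm/s.
R = 7.568e-04 × 3600 = 2.72 mm/hr.

R ≈ 2.72 mm/hr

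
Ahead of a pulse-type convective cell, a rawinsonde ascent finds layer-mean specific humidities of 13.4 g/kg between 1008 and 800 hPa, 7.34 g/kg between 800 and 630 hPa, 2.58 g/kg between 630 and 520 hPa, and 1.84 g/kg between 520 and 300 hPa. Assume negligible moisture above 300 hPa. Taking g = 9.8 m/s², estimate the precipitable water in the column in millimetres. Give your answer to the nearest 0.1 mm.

PW ≈ 48.2 mm

Precipitable water is the column-integrated vapour mass per unit area: PW = (1/g) Σ q̄ Δp, with q in kg/kg and Δp in Pa (1 kg/m² of water = 1 mm).
Layer 1008–800 hPa: Δp = 208 hPa = 20800 Pa, q̄ = 0.0134 kg/kg → 0.0134 × 20800 / 9.8 = 28.44 mm
Layer 800–630 hPa: Δp = 170 hPa = 17000 Pa, q̄ = 0.00734 kg/kg → 0.00734 × 17000 / 9.8 = 12.73 mm
Layer 630–520 hPa: Δp = 110 hPa = 11000 Pa, q̄ = 0.00258 kg/kg → 0.00258 × 11000 / 9.8 = 2.90 mm
Layer 520–300 hPa: Δp = 220 hPa = 22000 Pa, q̄ = 0.00184 kg/kg → 0.00184 × 22000 / 9.8 = 4.13 mm
PW = 28.44 + 12.73 + 2.90 + 4.13 = 48.20 ≈ 48.2 mm.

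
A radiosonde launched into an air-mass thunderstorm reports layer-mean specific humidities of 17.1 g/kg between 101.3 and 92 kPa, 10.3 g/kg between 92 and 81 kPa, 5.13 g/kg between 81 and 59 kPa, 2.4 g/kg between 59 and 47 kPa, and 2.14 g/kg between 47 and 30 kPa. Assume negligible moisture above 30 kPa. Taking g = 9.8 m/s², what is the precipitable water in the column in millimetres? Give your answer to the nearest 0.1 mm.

PW ≈ 46.0 mm

Precipitable water is the column-integrated vapour mass per unit area: PW = (1/g) Σ q̄ Δp, with q in kg/kg and Δp in Pa (1 kg/m² of water = 1 mm).
Layer 101.3–92 kPa: Δp = 93 hPa = 9300 Pa, q̄ = 0.0171 kg/kg → 0.0171 × 9300 / 9.8 = 16.23 mm
Layer 92–81 kPa: Δp = 110 hPa = 11000 Pa, q̄ = 0.0103 kg/kg → 0.0103 × 11000 / 9.8 = 11.56 mm
Layer 81–59 kPa: Δp = 220 hPa = 22000 Pa, q̄ = 0.00513 kg/kg → 0.00513 × 22000 / 9.8 = 11.52 mm
Layer 59–47 kPa: Δp = 120 hPa = 12000 Pa, q̄ = 0.0024 kg/kg → 0.0024 × 12000 / 9.8 = 2.94 mm
Layer 47–30 kPa: Δp = 170 hPa = 17000 Pa, q̄ = 0.00214 kg/kg → 0.00214 × 17000 / 9.8 = 3.71 mm
PW = 16.23 + 11.56 + 11.52 + 2.94 + 3.71 = 45.96 ≈ 46.0 mm.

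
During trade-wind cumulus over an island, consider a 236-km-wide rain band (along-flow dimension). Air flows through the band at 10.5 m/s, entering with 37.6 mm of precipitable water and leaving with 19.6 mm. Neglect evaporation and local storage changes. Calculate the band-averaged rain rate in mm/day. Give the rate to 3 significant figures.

Column moisture flux per unit crosswind length is F = V × PW.
Inflow: F_in = 10.5 × 37.6 = 394.8 mm·m/s
Outflow: F_out = 10.5 × 19.6 = 205.8 mm·m/s
Steady-state rate R = (F_in − F_out)/L = (394.8 − 205.8) / 236000 m = 8.008e-04 mm/s.
R = 8.008e-04 × 3600 × 24 = 69.2 mm/day.

R ≈ 69.2 mm/day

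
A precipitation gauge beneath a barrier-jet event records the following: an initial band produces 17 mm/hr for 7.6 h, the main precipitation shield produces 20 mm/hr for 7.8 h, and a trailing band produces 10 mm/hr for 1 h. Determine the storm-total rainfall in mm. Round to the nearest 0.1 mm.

total ≈ 295.2 mm

Total = Σ Rᵢ Δtᵢ = 17 × 7.6 + 20 × 7.8 + 10 × 1
      = 129.2 + 156 + 10 = 295.2 mm.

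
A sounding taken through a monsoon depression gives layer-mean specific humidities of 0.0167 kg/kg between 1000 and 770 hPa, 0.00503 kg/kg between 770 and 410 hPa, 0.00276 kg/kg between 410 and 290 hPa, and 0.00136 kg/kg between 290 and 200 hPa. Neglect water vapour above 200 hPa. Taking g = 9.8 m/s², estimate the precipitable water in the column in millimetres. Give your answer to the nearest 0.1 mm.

PW ≈ 62.3 mm

Precipitable water is the column-integrated vapour mass per unit area: PW = (1/g) Σ q̄ Δp, with q in kg/kg and Δp in Pa (1 kg/m² of water = 1 mm).
Layer 1000–770 hPa: Δp = 230 hPa = 23000 Pa, q̄ = 0.0167 kg/kg → 0.0167 × 23000 / 9.8 = 39.19 mm
Layer 770–410 hPa: Δp = 360 hPa = 36000 Pa, q̄ = 0.00503 kg/kg → 0.00503 × 36000 / 9.8 = 18.48 mm
Layer 410–290 hPa: Δp = 120 hPa = 12000 Pa, q̄ = 0.00276 kg/kg → 0.00276 × 12000 / 9.8 = 3.38 mm
Layer 290–200 hPa: Δp = 90 hPa = 9000 Pa, q̄ = 0.00136 kg/kg → 0.00136 × 9000 / 9.8 = 1.25 mm
PW = 39.19 + 18.48 + 3.38 + 1.25 = 62.30 ≈ 62.3 mm.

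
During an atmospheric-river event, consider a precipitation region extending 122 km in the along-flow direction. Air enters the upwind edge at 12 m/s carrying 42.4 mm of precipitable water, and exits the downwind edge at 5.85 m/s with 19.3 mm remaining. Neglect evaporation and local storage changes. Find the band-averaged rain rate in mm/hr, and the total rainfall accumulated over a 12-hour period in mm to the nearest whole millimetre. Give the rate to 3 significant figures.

R ≈ 11.7 mm/hr; total ≈ 140 mm

Column moisture flux per unit crosswind length is F = V × PW.
Inflow: F_in = 12 × 42.4 = 508.8 mm·m/s
Outflow: F_out = 5.85 × 19.3 = 112.905 mm·m/s
Steady-state rate R = (F_in − F_out)/L = (508.8 − 112.905) / 122000 m = 3.245e-03 mm/s.
R = 3.245e-03 × 3600 = 11.7 mm/hr.
Over 12 h: total = 11.7 × 12 = 140.4 ≈ 140 mm.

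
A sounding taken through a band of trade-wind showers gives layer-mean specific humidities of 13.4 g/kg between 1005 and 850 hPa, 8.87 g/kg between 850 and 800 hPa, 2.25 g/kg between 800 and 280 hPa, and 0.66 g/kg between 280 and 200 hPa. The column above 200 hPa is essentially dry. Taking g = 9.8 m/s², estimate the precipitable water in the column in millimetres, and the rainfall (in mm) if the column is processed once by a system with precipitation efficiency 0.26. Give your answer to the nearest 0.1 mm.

PW ≈ 38.2 mm; rainfall ≈ 9.9 mm

Precipitable water is the column-integrated vapour mass per unit area: PW = (1/g) Σ q̄ Δp, with q in kg/kg and Δp in Pa (1 kg/m² of water = 1 mm).
Layer 1005–850 hPa: Δp = 155 hPa = 15500 Pa, q̄ = 0.0134 kg/kg → 0.0134 × 15500 / 9.8 = 21.19 mm
Layer 850–800 hPa: Δp = 50 hPa = 5000 Pa, q̄ = 0.00887 kg/kg → 0.00887 × 5000 / 9.8 = 4.53 mm
Layer 800–280 hPa: Δp = 520 hPa = 52000 Pa, q̄ = 0.00225 kg/kg → 0.00225 × 52000 / 9.8 = 11.94 mm
Layer 280–200 hPa: Δp = 80 hPa = 8000 Pa, q̄ = 0.00066 kg/kg → 0.00066 × 8000 / 9.8 = 0.54 mm
PW = 21.19 + 4.53 + 11.94 + 0.54 = 38.20 ≈ 38.2 mm.
Rainfall = ε × PW = 0.26 × 38.2 = 9.9 mm.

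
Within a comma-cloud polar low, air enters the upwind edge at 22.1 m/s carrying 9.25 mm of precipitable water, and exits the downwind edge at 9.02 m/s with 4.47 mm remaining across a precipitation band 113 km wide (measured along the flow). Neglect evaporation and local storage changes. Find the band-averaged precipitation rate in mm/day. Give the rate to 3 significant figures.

R ≈ 125 mm/day

Column moisture flux per unit crosswind length is F = V × PW.
Inflow: F_in = 22.1 × 9.25 = 204.425 mm·m/s
Outflow: F_out = 9.02 × 4.47 = 40.3194 mm·m/s
Steady-state rate R = (F_in − F_out)/L = (204.425 − 40.3194) / 113000 m = 1.452e-03 mm/s.
R = 1.452e-03 × 3600 × 24 = 125 mm/day.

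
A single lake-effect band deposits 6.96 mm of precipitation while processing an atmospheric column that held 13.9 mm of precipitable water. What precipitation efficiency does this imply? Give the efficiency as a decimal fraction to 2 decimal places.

ε = precipitation / PW = 6.96 / 13.9 = 0.50.

ε ≈ 0.50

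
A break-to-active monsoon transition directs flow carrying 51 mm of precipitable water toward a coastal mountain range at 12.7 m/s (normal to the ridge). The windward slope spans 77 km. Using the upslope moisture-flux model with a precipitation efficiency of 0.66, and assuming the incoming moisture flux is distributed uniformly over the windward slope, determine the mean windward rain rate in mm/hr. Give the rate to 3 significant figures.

R ≈ 20.0 mm/hr

Incoming column moisture flux per unit ridge length: F = V × PW = 12.7 × 51 = 647.7 mm·m/s.
Spread over the 77 km slope with efficiency ε = 0.66: R = ε·F/W = 0.66 × 647.7 / 77000 m = 5.552e-03 mm/s.
R = 5.552e-03 × 3600 = 20.0 mm/hr.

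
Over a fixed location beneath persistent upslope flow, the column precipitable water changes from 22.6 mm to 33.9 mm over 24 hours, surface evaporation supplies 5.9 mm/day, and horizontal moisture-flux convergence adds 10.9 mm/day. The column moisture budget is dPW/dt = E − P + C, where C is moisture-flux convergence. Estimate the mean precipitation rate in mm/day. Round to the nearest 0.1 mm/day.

P ≈ 5.5 mm/day

dPW/dt = (33.9 − 22.6) mm / (24/24 day) = +11.300 mm/day.
P = E + C − dPW/dt = 5.9 + (10.9) − (+11.300) = 5.5 mm/day.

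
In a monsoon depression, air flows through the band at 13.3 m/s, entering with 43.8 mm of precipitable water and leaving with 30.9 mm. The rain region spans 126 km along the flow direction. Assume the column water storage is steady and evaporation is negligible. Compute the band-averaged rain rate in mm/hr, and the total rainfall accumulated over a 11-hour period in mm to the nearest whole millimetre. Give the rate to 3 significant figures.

Column moisture flux per unit crosswind length is F = V × PW.
Inflow: F_in = 13.3 × 43.8 = 582.54 mm·m/s
Outflow: F_out = 13.3 × 30.9 = 410.97 mm·m/s
Steady-state rate R = (F_in − F_out)/L = (582.54 − 410.97) / 126000 m = 1.362e-03 mm/s.
R = 1.362e-03 × 3600 = 4.90 mm/hr.
Over 11 h: total = 4.90 × 11 = 53.9 ≈ 54 mm.

R ≈ 4.90 mm/hr; total ≈ 54 mm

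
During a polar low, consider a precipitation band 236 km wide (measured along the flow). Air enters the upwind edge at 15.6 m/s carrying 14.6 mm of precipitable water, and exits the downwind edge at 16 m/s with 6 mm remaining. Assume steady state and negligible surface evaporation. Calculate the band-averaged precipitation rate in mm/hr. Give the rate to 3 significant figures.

R ≈ 2.01 mm/hr

Column moisture flux per unit crosswind length is F = V × PW.
Inflow: F_in = 15.6 × 14.6 = 227.76 mm·m/s
Outflow: F_out = 16 × 6 = 96 mm·m/s
Steady-state rate R = (F_in − F_out)/L = (227.76 − 96) / 236000 m = 5.583e-04 mm/s.
R = 5.583e-04 × 3600 = 2.01 mm/hr.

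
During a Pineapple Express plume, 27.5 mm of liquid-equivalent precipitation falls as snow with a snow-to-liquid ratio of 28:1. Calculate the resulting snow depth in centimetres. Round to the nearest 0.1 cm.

Snow depth = liquid × ratio = 27.5 mm × 28 = 770 mm = 77.0 cm.

snow depth ≈ 77.0 cm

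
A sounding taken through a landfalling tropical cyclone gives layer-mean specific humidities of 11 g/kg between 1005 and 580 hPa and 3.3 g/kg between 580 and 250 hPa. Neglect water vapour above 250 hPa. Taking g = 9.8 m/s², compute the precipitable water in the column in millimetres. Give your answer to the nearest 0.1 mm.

Precipitable water is the column-integrated vapour mass per unit area: PW = (1/g) Σ q̄ Δp, with q in kg/kg and Δp in Pa (1 kg/m² of water = 1 mm).
Layer 1005–580 hPa: Δp = 425 hPa = 42500 Pa, q̄ = 0.011 kg/kg → 0.011 × 42500 / 9.8 = 47.70 mm
Layer 580–250 hPa: Δp = 330 hPa = 33000 Pa, q̄ = 0.0033 kg/kg → 0.0033 × 33000 / 9.8 = 11.11 mm
PW = 47.70 + 11.11 = 58.81 ≈ 58.8 mm.

PW ≈ 58.8 mm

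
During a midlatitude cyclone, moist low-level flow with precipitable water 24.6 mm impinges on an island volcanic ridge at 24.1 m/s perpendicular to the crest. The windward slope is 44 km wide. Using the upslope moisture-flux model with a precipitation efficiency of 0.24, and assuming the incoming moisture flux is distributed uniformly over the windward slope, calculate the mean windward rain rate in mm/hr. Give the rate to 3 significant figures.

Incoming column moisture flux per unit ridge length: F = V × PW = 24.1 × 24.6 = 592.86 mm·m/s.
Spread over the 44 km slope with efficiency ε = 0.24: R = ε·F/W = 0.24 × 592.86 / 44000 m = 3.234e-03 mm/s.
R = 3.234e-03 × 3600 = 11.6 mm/hr.

R ≈ 11.6 mm/hr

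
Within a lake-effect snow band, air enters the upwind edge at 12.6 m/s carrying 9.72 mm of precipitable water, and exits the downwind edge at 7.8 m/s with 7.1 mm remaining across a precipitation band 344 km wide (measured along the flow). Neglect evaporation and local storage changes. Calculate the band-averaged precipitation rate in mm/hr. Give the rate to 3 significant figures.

R ≈ 0.702 mm/hr

Column moisture flux per unit crosswind length is F = V × PW.
Inflow: F_in = 12.6 × 9.72 = 122.472 mm·m/s
Outflow: F_out = 7.8 × 7.1 = 55.38 mm·m/s
Steady-state rate R = (F_in − F_out)/L = (122.472 − 55.38) / 344000 m = 1.950e-04 mm/s.
R = 1.950e-04 × 3600 = 0.702 mm/hr.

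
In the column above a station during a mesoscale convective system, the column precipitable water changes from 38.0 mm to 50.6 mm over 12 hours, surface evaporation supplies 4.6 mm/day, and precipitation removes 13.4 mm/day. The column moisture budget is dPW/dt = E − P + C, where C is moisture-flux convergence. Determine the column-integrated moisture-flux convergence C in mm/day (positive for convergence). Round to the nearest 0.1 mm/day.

dPW/dt = (50.6 − 38.0) mm / (12/24 day) = +25.200 mm/day.
C = dPW/dt − E + P = (+25.200) − 4.6 + 13.4 = 34.0 mm/day.

C ≈ 34.0 mm/day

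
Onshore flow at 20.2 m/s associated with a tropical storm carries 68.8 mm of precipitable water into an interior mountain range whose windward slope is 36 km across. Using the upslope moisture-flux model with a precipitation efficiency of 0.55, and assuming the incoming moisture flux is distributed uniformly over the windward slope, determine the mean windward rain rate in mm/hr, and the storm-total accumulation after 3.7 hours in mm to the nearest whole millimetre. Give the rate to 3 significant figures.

R ≈ 76.4 mm/hr; total ≈ 283 mm

Incoming column moisture flux per unit ridge length: F = V × PW = 20.2 × 68.8 = 1389.76 mm·m/s.
Spread over the 36 km slope with efficiency ε = 0.55: R = ε·F/W = 0.55 × 1389.76 / 36000 m = 2.123e-02 mm/s.
R = 2.123e-02 × 3600 = 76.4 mm/hr.
Over 3.7 h: total = 76.4 × 3.7 = 282.68 ≈ 283 mm.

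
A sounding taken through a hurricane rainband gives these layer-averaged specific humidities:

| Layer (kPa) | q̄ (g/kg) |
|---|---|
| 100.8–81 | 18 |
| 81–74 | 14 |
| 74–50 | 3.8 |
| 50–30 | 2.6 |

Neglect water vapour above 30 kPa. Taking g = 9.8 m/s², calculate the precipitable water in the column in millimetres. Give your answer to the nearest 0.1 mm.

PW ≈ 61.0 mm

Precipitable water is the column-integrated vapour mass per unit area: PW = (1/g) Σ q̄ Δp, with q in kg/kg and Δp in Pa (1 kg/m² of water = 1 mm).
Layer 100.8–81 kPa: Δp = 198 hPa = 19800 Pa, q̄ = 0.018 kg/kg → 0.018 × 19800 / 9.8 = 36.37 mm
Layer 81–74 kPa: Δp = 70 hPa = 7000 Pa, q̄ = 0.014 kg/kg → 0.014 × 7000 / 9.8 = 10.00 mm
Layer 74–50 kPa: Δp = 240 hPa = 24000 Pa, q̄ = 0.0038 kg/kg → 0.0038 × 24000 / 9.8 = 9.31 mm
Layer 50–30 kPa: Δp = 200 hPa = 20000 Pa, q̄ = 0.0026 kg/kg → 0.0026 × 20000 / 9.8 = 5.31 mm
PW = 36.37 + 10.00 + 9.31 + 5.31 = 60.99 ≈ 61.0 mm.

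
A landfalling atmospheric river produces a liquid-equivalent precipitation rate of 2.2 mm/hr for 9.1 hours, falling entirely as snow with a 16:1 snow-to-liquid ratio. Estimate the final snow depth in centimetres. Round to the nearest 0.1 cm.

snow depth ≈ 32.0 cm

Liquid-equivalent depth = 2.2 × 9.1 = 20.02 mm.
Snow depth = 20.02 mm × 16 = 320.32 mm = 32.0 cm.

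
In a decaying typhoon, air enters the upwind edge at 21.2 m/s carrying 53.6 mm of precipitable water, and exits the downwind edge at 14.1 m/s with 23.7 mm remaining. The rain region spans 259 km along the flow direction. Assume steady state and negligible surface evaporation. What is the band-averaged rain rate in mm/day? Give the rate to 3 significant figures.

R ≈ 268 mm/day

Column moisture flux per unit crosswind length is F = V × PW.
Inflow: F_in = 21.2 × 53.6 = 1136.32 mm·m/s
Outflow: F_out = 14.1 × 23.7 = 334.17 mm·m/s
Steady-state rate R = (F_in − F_out)/L = (1136.32 − 334.17) / 259000 m = 3.097e-03 mm/s.
R = 3.097e-03 × 3600 × 24 = 268 mm/day.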